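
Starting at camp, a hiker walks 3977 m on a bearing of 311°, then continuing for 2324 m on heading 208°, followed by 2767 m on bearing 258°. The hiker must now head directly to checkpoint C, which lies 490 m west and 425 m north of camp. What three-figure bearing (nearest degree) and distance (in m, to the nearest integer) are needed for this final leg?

086°, 6325 m

Leg 1 (311°, 3977 m): east 3977 sin 311° = -3001.48, north 3977 cos 311° = 2609.15
Leg 2 (208°, 2324 m): east 2324 sin 208° = -1091.05, north 2324 cos 208° = -2051.97
Leg 3 (258°, 2767 m): east 2767 sin 258° = -2706.53, north 2767 cos 258° = -575.29
Current position: (-6799.07, -18.12). Target: (-490, 425). Remaining: Δeast = 6309.07, Δnorth = 443.12.
Bearing = atan2(6309.07, 443.12) mod 360° = 85.98°; distance = √((6309.07)² + (443.12)²) = 6324.608 m.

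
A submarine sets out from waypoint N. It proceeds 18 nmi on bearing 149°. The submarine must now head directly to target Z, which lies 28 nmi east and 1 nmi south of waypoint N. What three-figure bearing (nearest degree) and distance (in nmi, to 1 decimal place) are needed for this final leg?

Leg 1 (149°, 18 nmi): east 18 sin 149° = 9.27, north 18 cos 149° = -15.43
Current position: (9.27, -15.43). Target: (28, -1). Remaining: Δeast = 18.73, Δnorth = 14.43.
Bearing = atan2(18.73, 14.43) mod 360° = 52.39°; distance = √((18.73)² + (14.43)²) = 23.643 nmi.

052°, 23.6 nmi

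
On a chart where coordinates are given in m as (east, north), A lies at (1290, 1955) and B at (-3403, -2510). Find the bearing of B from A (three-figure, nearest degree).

226°

Δeast = -3403 − 1290 = -4693.00; Δnorth = -2510 − 1955 = -4465.00.
Bearing = atan2(Δeast, Δnorth) mod 360° = 226.43° ≈ 226°.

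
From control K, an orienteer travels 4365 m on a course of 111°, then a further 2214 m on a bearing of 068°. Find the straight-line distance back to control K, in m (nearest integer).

6172 m

Leg 1 (111°, 4365 m): east 4365 sin 111° = 4075.08, north 4365 cos 111° = -1564.28
Leg 2 (068°, 2214 m): east 2214 sin 68° = 2052.79, north 2214 cos 68° = 829.38
Net: 6127.86 east, -734.90 north. Distance = √((6127.86)² + (-734.90)²) = 6171.773 m.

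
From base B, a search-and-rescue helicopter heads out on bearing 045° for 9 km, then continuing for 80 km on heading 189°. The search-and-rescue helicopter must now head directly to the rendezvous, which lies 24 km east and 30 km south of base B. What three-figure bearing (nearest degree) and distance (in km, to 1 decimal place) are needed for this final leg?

Leg 1 (045°, 9 km): east 9 sin 45° = 6.36, north 9 cos 45° = 6.36
Leg 2 (189°, 80 km): east 80 sin 189° = -12.51, north 80 cos 189° = -79.02
Current position: (-6.15, -72.65). Target: (24, -30). Remaining: Δeast = 30.15, Δnorth = 42.65.
Bearing = atan2(30.15, 42.65) mod 360° = 35.26°; distance = √((30.15)² + (42.65)²) = 52.232 km.

035°, 52.2 km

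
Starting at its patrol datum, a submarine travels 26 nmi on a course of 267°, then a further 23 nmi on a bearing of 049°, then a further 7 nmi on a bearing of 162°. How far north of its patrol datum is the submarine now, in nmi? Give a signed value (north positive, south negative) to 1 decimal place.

7.1 nmi

Leg 1 (267°, 26 nmi): east 26 sin 267° = -25.96, north 26 cos 267° = -1.36
Leg 2 (049°, 23 nmi): east 23 sin 49° = 17.36, north 23 cos 49° = 15.09
Leg 3 (162°, 7 nmi): east 7 sin 162° = 2.16, north 7 cos 162° = -6.66
Net north component: 7.07 nmi.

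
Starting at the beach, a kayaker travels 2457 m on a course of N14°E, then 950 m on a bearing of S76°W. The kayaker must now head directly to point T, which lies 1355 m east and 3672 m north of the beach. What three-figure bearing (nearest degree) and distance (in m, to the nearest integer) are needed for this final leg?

048°, 2266 m

Leg 1 (N14°E, 2457 m): east 2457 sin 14° = 594.40, north 2457 cos 14° = 2384.02
Leg 2 (S76°W, 950 m): east 950 sin 256° = -921.78, north 950 cos 256° = -229.83
Current position: (-327.38, 2154.19). Target: (1355, 3672). Remaining: Δeast = 1682.38, Δnorth = 1517.81.
Bearing = atan2(1682.38, 1517.81) mod 360° = 47.94°; distance = √((1682.38)² + (1517.81)²) = 2265.865 m.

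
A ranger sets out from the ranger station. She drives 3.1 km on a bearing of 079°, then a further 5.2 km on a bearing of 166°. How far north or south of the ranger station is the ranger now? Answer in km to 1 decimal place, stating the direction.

Leg 1 (079°, 3.1 km): east 3.1 sin 79° = 3.04, north 3.1 cos 79° = 0.59
Leg 2 (166°, 5.2 km): east 5.2 sin 166° = 1.26, north 5.2 cos 166° = -5.05
Net north component: -4.45 km.

4.5 km south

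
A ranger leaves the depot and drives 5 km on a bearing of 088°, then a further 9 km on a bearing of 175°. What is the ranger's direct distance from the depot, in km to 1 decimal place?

10.5 km

Leg 1 (088°, 5 km): east 5 sin 88° = 5.00, north 5 cos 88° = 0.17
Leg 2 (175°, 9 km): east 9 sin 175° = 0.78, north 9 cos 175° = -8.97
Net: 5.78 east, -8.79 north. Distance = √((5.78)² + (-8.79)²) = 10.522 km.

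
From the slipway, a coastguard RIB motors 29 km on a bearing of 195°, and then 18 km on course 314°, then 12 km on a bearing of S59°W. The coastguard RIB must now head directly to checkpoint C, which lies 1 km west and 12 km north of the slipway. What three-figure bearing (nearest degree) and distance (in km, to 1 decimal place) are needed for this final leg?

Leg 1 (195°, 29 km): east 29 sin 195° = -7.51, north 29 cos 195° = -28.01
Leg 2 (314°, 18 km): east 18 sin 314° = -12.95, north 18 cos 314° = 12.50
Leg 3 (S59°W, 12 km): east 12 sin 239° = -10.29, north 12 cos 239° = -6.18
Current position: (-30.74, -21.69). Target: (-1, 12). Remaining: Δeast = 29.74, Δnorth = 33.69.
Bearing = atan2(29.74, 33.69) mod 360° = 41.44°; distance = √((29.74)² + (33.69)²) = 44.937 km.

041°, 44.9 km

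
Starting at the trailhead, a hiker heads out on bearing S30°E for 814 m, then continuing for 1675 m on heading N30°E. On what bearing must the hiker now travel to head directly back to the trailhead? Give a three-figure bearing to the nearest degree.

Leg 1 (S30°E, 814 m): east 814 sin 150° = 407.00, north 814 cos 150° = -704.94
Leg 2 (N30°E, 1675 m): east 1675 sin 30° = 837.50, north 1675 cos 30° = 1450.59
Net displacement: 1244.50 east, 745.65 north. Direction back to start is (-1244.50, -745.65): bearing = atan2(-1244.50, -745.65) mod 360° = 239.07° ≈ 239°.

239°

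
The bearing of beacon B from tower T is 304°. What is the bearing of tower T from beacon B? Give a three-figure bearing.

Back-bearing = 304° − 180° = 124°.

124°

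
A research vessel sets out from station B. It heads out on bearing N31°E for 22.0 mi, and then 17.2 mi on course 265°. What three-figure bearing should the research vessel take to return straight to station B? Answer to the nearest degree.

Leg 1 (N31°E, 22.0 mi): east 22.0 sin 31° = 11.33, north 22.0 cos 31° = 18.86
Leg 2 (265°, 17.2 mi): east 17.2 sin 265° = -17.13, north 17.2 cos 265° = -1.50
Net displacement: -5.80 east, 17.36 north. Direction back to start is (5.80, -17.36): bearing = atan2(5.80, -17.36) mod 360° = 161.51° ≈ 162°.

162°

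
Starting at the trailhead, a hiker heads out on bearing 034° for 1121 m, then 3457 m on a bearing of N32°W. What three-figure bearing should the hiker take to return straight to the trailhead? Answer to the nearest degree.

163°

Leg 1 (034°, 1121 m): east 1121 sin 34° = 626.86, north 1121 cos 34° = 929.35
Leg 2 (N32°W, 3457 m): east 3457 sin 328° = -1831.93, north 3457 cos 328° = 2931.70
Net displacement: -1205.08 east, 3861.05 north. Direction back to start is (1205.08, -3861.05): bearing = atan2(1205.08, -3861.05) mod 360° = 162.67° ≈ 163°.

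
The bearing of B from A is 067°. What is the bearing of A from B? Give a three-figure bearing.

Back-bearing = 067° + 180° = 247°.

247°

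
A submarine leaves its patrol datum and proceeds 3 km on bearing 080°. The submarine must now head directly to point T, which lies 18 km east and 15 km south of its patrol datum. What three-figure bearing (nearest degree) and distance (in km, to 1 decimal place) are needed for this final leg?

Leg 1 (080°, 3 km): east 3 sin 80° = 2.95, north 3 cos 80° = 0.52
Current position: (2.95, 0.52). Target: (18, -15). Remaining: Δeast = 15.05, Δnorth = -15.52.
Bearing = atan2(15.05, -15.52) mod 360° = 135.89°; distance = √((15.05)² + (-15.52)²) = 21.616 km.

136°, 21.6 km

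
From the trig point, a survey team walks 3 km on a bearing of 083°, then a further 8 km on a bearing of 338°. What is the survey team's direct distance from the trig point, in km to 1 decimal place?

7.8 km

Leg 1 (083°, 3 km): east 3 sin 83° = 2.98, north 3 cos 83° = 0.37
Leg 2 (338°, 8 km): east 8 sin 338° = -3.00, north 8 cos 338° = 7.42
Net: -0.02 east, 7.78 north. Distance = √((-0.02)² + (7.78)²) = 7.783 km.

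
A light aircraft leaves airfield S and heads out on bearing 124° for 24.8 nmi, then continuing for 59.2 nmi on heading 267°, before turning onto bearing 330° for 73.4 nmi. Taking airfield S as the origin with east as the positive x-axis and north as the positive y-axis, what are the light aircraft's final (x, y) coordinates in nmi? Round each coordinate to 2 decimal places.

(-75.26, 46.60)

Leg 1 (124°, 24.8 nmi): east 24.8 sin 124° = 20.56, north 24.8 cos 124° = -13.87
Leg 2 (267°, 59.2 nmi): east 59.2 sin 267° = -59.12, north 59.2 cos 267° = -3.10
Leg 3 (330°, 73.4 nmi): east 73.4 sin 330° = -36.70, north 73.4 cos 330° = 63.57
Summing: -75.26 nmi east, 46.60 nmi north → (-75.26, 46.60).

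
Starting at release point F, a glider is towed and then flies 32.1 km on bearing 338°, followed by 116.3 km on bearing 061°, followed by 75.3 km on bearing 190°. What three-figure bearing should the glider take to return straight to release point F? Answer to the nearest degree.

261°

Leg 1 (338°, 32.1 km): east 32.1 sin 338° = -12.02, north 32.1 cos 338° = 29.76
Leg 2 (061°, 116.3 km): east 116.3 sin 61° = 101.72, north 116.3 cos 61° = 56.38
Leg 3 (190°, 75.3 km): east 75.3 sin 190° = -13.08, north 75.3 cos 190° = -74.16
Net displacement: 76.62 east, 11.99 north. Direction back to start is (-76.62, -11.99): bearing = atan2(-76.62, -11.99) mod 360° = 261.11° ≈ 261°.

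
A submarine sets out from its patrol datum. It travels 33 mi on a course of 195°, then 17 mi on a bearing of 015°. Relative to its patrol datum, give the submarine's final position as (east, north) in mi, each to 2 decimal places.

Leg 1 (195°, 33 mi): east 33 sin 195° = -8.54, north 33 cos 195° = -31.88
Leg 2 (015°, 17 mi): east 17 sin 15° = 4.40, north 17 cos 15° = 16.42
Summing: -4.14 mi east, -15.45 mi north → (-4.14, -15.45).

(-4.14, -15.45)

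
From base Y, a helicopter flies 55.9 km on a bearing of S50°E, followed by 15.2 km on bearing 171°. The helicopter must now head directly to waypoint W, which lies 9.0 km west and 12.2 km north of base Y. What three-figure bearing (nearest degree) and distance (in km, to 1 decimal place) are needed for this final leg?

Leg 1 (S50°E, 55.9 km): east 55.9 sin 130° = 42.82, north 55.9 cos 130° = -35.93
Leg 2 (171°, 15.2 km): east 15.2 sin 171° = 2.38, north 15.2 cos 171° = -15.01
Current position: (45.20, -50.94). Target: (-9.0, 12.2). Remaining: Δeast = -54.20, Δnorth = 63.14.
Bearing = atan2(-54.20, 63.14) mod 360° = 319.36°; distance = √((-54.20)² + (63.14)²) = 83.216 km.

319°, 83.2 km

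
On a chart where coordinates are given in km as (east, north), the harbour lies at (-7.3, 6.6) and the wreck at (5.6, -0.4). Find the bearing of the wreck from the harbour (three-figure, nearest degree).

Δeast = 5.6 − -7.3 = 12.90; Δnorth = -0.4 − 6.6 = -7.00.
Bearing = atan2(Δeast, Δnorth) mod 360° = 118.49° ≈ 118°.

118°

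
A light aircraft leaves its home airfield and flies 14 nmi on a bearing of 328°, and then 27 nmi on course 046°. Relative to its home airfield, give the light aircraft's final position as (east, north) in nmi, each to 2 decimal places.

Leg 1 (328°, 14 nmi): east 14 sin 328° = -7.42, north 14 cos 328° = 11.87
Leg 2 (046°, 27 nmi): east 27 sin 46° = 19.42, north 27 cos 46° = 18.76
Summing: 12.00 nmi east, 30.63 nmi north → (12.00, 30.63).

(12.00, 30.63)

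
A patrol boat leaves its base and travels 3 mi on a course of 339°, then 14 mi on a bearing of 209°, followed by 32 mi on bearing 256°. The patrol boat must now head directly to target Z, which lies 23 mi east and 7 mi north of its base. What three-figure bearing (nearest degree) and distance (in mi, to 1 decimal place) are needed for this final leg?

Leg 1 (339°, 3 mi): east 3 sin 339° = -1.08, north 3 cos 339° = 2.80
Leg 2 (209°, 14 mi): east 14 sin 209° = -6.79, north 14 cos 209° = -12.24
Leg 3 (256°, 32 mi): east 32 sin 256° = -31.05, north 32 cos 256° = -7.74
Current position: (-38.91, -17.19). Target: (23, 7). Remaining: Δeast = 61.91, Δnorth = 24.19.
Bearing = atan2(61.91, 24.19) mod 360° = 68.66°; distance = √((61.91)² + (24.19)²) = 66.468 mi.

069°, 66.5 mi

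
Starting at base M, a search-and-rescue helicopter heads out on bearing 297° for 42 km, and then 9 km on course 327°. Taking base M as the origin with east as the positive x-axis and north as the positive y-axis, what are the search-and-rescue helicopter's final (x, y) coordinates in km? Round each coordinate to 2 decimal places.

(-42.32, 26.62)

Leg 1 (297°, 42 km): east 42 sin 297° = -37.42, north 42 cos 297° = 19.07
Leg 2 (327°, 9 km): east 9 sin 327° = -4.90, north 9 cos 327° = 7.55
Summing: -42.32 km east, 26.62 km north → (-42.32, 26.62).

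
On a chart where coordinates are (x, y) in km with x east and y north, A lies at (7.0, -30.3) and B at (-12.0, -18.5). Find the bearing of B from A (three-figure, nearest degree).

302°

Δeast = -12.0 − 7.0 = -19.00; Δnorth = -18.5 − -30.3 = 11.80.
Bearing = atan2(Δeast, Δnorth) mod 360° = 301.84° ≈ 302°.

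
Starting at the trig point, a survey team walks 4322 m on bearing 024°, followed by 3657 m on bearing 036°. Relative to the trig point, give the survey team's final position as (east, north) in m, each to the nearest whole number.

(3907, 6907)

Leg 1 (024°, 4322 m): east 4322 sin 24° = 1757.92, north 4322 cos 24° = 3948.34
Leg 2 (036°, 3657 m): east 3657 sin 36° = 2149.53, north 3657 cos 36° = 2958.58
Summing: 3907.45 m east, 6906.92 m north → (3907, 6907).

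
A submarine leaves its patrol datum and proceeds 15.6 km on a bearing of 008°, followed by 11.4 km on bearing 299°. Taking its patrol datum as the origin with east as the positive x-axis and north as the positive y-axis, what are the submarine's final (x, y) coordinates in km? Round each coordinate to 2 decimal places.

(-7.80, 20.98)

Leg 1 (008°, 15.6 km): east 15.6 sin 8° = 2.17, north 15.6 cos 8° = 15.45
Leg 2 (299°, 11.4 km): east 11.4 sin 299° = -9.97, north 11.4 cos 299° = 5.53
Summing: -7.80 km east, 20.98 km north → (-7.80, 20.98).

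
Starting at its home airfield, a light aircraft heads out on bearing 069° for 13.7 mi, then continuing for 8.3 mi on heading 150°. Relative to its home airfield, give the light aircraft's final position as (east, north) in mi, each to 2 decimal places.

Leg 1 (069°, 13.7 mi): east 13.7 sin 69° = 12.79, north 13.7 cos 69° = 4.91
Leg 2 (150°, 8.3 mi): east 8.3 sin 150° = 4.15, north 8.3 cos 150° = -7.19
Summing: 16.94 mi east, -2.28 mi north → (16.94, -2.28).

(16.94, -2.28)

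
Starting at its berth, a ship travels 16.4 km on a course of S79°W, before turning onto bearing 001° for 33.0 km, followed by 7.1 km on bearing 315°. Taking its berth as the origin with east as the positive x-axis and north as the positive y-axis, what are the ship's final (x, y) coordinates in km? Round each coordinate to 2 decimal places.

Leg 1 (S79°W, 16.4 km): east 16.4 sin 259° = -16.10, north 16.4 cos 259° = -3.13
Leg 2 (001°, 33.0 km): east 33.0 sin 1° = 0.58, north 33.0 cos 1° = 32.99
Leg 3 (315°, 7.1 km): east 7.1 sin 315° = -5.02, north 7.1 cos 315° = 5.02
Summing: -20.54 km east, 34.89 km north → (-20.54, 34.89).

(-20.54, 34.89)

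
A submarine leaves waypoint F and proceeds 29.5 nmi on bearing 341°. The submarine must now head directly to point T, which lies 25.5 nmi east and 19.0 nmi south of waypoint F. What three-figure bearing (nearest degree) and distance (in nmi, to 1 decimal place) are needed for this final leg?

143°, 58.6 nmi

Leg 1 (341°, 29.5 nmi): east 29.5 sin 341° = -9.60, north 29.5 cos 341° = 27.89
Current position: (-9.60, 27.89). Target: (25.5, -19.0). Remaining: Δeast = 35.10, Δnorth = -46.89.
Bearing = atan2(35.10, -46.89) mod 360° = 143.18°; distance = √((35.10)² + (-46.89)²) = 58.577 nmi.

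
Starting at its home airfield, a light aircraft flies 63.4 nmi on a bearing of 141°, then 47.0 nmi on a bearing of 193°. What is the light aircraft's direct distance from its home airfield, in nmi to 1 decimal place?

Leg 1 (141°, 63.4 nmi): east 63.4 sin 141° = 39.90, north 63.4 cos 141° = -49.27
Leg 2 (193°, 47.0 nmi): east 47.0 sin 193° = -10.57, north 47.0 cos 193° = -45.80
Net: 29.33 east, -95.07 north. Distance = √((29.33)² + (-95.07)²) = 99.487 nmi.

99.5 nmi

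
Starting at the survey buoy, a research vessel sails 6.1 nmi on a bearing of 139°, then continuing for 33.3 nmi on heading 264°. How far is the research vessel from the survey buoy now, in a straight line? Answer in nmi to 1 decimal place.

30.2 nmi

Leg 1 (139°, 6.1 nmi): east 6.1 sin 139° = 4.00, north 6.1 cos 139° = -4.60
Leg 2 (264°, 33.3 nmi): east 33.3 sin 264° = -33.12, north 33.3 cos 264° = -3.48
Net: -29.12 east, -8.08 north. Distance = √((-29.12)² + (-8.08)²) = 30.217 nmi.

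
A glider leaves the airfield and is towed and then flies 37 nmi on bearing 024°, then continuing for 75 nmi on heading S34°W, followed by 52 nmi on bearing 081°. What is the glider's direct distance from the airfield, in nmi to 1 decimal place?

Leg 1 (024°, 37 nmi): east 37 sin 24° = 15.05, north 37 cos 24° = 33.80
Leg 2 (S34°W, 75 nmi): east 75 sin 214° = -41.94, north 75 cos 214° = -62.18
Leg 3 (081°, 52 nmi): east 52 sin 81° = 51.36, north 52 cos 81° = 8.13
Net: 24.47 east, -20.24 north. Distance = √((24.47)² + (-20.24)²) = 31.757 nmi.

31.8 nmi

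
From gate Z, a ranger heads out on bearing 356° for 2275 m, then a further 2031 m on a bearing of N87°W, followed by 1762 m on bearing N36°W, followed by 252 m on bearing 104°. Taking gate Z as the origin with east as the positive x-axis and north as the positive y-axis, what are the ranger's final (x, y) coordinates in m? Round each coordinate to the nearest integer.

Leg 1 (356°, 2275 m): east 2275 sin 356° = -158.70, north 2275 cos 356° = 2269.46
Leg 2 (N87°W, 2031 m): east 2031 sin 273° = -2028.22, north 2031 cos 273° = 106.29
Leg 3 (N36°W, 1762 m): east 1762 sin 324° = -1035.68, north 1762 cos 324° = 1425.49
Leg 4 (104°, 252 m): east 252 sin 104° = 244.51, north 252 cos 104° = -60.96
Summing: -2978.08 m east, 3740.28 m north → (-2978, 3740).

(-2978, 3740)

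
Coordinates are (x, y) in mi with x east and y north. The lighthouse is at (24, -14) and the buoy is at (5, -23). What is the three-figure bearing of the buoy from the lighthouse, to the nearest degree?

Δeast = 5 − 24 = -19.00; Δnorth = -23 − -14 = -9.00.
Bearing = atan2(Δeast, Δnorth) mod 360° = 244.65° ≈ 245°.

245°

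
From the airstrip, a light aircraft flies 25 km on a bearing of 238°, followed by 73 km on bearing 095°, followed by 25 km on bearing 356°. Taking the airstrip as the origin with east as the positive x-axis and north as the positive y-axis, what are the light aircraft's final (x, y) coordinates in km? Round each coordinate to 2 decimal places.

(49.78, 5.33)

Leg 1 (238°, 25 km): east 25 sin 238° = -21.20, north 25 cos 238° = -13.25
Leg 2 (095°, 73 km): east 73 sin 95° = 72.72, north 73 cos 95° = -6.36
Leg 3 (356°, 25 km): east 25 sin 356° = -1.74, north 25 cos 356° = 24.94
Summing: 49.78 km east, 5.33 km north → (49.78, 5.33).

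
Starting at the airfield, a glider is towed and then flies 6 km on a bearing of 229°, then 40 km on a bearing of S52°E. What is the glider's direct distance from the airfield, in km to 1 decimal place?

Leg 1 (229°, 6 km): east 6 sin 229° = -4.53, north 6 cos 229° = -3.94
Leg 2 (S52°E, 40 km): east 40 sin 128° = 31.52, north 40 cos 128° = -24.63
Net: 26.99 east, -28.56 north. Distance = √((26.99)² + (-28.56)²) = 39.299 km.

39.3 km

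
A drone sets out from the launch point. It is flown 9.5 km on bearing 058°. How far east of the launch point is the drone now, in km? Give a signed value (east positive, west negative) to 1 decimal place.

Leg 1 (058°, 9.5 km): east 9.5 sin 58° = 8.06, north 9.5 cos 58° = 5.03
Net east component: 8.06 km.

8.1 km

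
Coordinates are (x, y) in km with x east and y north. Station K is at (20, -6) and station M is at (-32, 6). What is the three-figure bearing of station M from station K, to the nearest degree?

Δeast = -32 − 20 = -52.00; Δnorth = 6 − -6 = 12.00.
Bearing = atan2(Δeast, Δnorth) mod 360° = 282.99° ≈ 283°.

283°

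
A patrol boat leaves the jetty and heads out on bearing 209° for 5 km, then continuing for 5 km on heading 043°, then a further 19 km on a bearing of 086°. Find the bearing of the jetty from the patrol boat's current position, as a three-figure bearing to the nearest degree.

268°

Leg 1 (209°, 5 km): east 5 sin 209° = -2.42, north 5 cos 209° = -4.37
Leg 2 (043°, 5 km): east 5 sin 43° = 3.41, north 5 cos 43° = 3.66
Leg 3 (086°, 19 km): east 19 sin 86° = 18.95, north 19 cos 86° = 1.33
Net displacement: 19.94 east, 0.61 north. Direction back to start is (-19.94, -0.61): bearing = atan2(-19.94, -0.61) mod 360° = 268.25° ≈ 268°.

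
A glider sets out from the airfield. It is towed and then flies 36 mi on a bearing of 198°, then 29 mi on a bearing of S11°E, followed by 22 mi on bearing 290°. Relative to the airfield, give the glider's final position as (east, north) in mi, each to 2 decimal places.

(-26.26, -55.18)

Leg 1 (198°, 36 mi): east 36 sin 198° = -11.12, north 36 cos 198° = -34.24
Leg 2 (S11°E, 29 mi): east 29 sin 169° = 5.53, north 29 cos 169° = -28.47
Leg 3 (290°, 22 mi): east 22 sin 290° = -20.67, north 22 cos 290° = 7.52
Summing: -26.26 mi east, -55.18 mi north → (-26.26, -55.18).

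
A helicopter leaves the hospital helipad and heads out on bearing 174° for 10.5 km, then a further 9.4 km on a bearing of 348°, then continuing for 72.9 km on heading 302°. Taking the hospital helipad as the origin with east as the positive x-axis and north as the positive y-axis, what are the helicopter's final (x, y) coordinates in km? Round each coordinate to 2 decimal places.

Leg 1 (174°, 10.5 km): east 10.5 sin 174° = 1.10, north 10.5 cos 174° = -10.44
Leg 2 (348°, 9.4 km): east 9.4 sin 348° = -1.95, north 9.4 cos 348° = 9.19
Leg 3 (302°, 72.9 km): east 72.9 sin 302° = -61.82, north 72.9 cos 302° = 38.63
Summing: -62.68 km east, 37.38 km north → (-62.68, 37.38).

(-62.68, 37.38)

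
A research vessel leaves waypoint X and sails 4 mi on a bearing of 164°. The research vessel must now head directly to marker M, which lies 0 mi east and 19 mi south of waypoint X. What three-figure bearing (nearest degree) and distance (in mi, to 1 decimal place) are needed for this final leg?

184°, 15.2 mi

Leg 1 (164°, 4 mi): east 4 sin 164° = 1.10, north 4 cos 164° = -3.85
Current position: (1.10, -3.85). Target: (0, -19). Remaining: Δeast = -1.10, Δnorth = -15.15.
Bearing = atan2(-1.10, -15.15) mod 360° = 184.16°; distance = √((-1.10)² + (-15.15)²) = 15.195 mi.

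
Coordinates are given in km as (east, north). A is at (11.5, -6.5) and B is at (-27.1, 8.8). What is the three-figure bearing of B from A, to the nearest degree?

292°

Δeast = -27.1 − 11.5 = -38.60; Δnorth = 8.8 − -6.5 = 15.30.
Bearing = atan2(Δeast, Δnorth) mod 360° = 291.62° ≈ 292°.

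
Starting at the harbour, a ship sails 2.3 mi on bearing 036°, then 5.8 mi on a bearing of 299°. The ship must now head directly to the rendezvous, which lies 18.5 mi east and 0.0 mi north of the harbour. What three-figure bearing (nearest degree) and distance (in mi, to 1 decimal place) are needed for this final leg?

102°, 22.7 mi

Leg 1 (036°, 2.3 mi): east 2.3 sin 36° = 1.35, north 2.3 cos 36° = 1.86
Leg 2 (299°, 5.8 mi): east 5.8 sin 299° = -5.07, north 5.8 cos 299° = 2.81
Current position: (-3.72, 4.67). Target: (18.5, 0.0). Remaining: Δeast = 22.22, Δnorth = -4.67.
Bearing = atan2(22.22, -4.67) mod 360° = 101.88°; distance = √((22.22)² + (-4.67)²) = 22.707 mi.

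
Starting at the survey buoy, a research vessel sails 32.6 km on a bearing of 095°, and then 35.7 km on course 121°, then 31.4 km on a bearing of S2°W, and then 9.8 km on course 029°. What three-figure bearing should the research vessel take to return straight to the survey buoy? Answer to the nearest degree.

Leg 1 (095°, 32.6 km): east 32.6 sin 95° = 32.48, north 32.6 cos 95° = -2.84
Leg 2 (121°, 35.7 km): east 35.7 sin 121° = 30.60, north 35.7 cos 121° = -18.39
Leg 3 (S2°W, 31.4 km): east 31.4 sin 182° = -1.10, north 31.4 cos 182° = -31.38
Leg 4 (029°, 9.8 km): east 9.8 sin 29° = 4.75, north 9.8 cos 29° = 8.57
Net displacement: 66.73 east, -44.04 north. Direction back to start is (-66.73, 44.04): bearing = atan2(-66.73, 44.04) mod 360° = 303.42° ≈ 303°.

303°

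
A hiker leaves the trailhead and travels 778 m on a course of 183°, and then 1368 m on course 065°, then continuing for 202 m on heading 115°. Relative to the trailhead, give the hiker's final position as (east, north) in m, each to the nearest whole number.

Leg 1 (183°, 778 m): east 778 sin 183° = -40.72, north 778 cos 183° = -776.93
Leg 2 (065°, 1368 m): east 1368 sin 65° = 1239.83, north 1368 cos 65° = 578.14
Leg 3 (115°, 202 m): east 202 sin 115° = 183.07, north 202 cos 115° = -85.37
Summing: 1382.19 m east, -284.16 m north → (1382, -284).

(1382, -284)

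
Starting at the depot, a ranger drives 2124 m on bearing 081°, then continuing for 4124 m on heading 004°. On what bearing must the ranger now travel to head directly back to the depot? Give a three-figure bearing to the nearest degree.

Leg 1 (081°, 2124 m): east 2124 sin 81° = 2097.85, north 2124 cos 81° = 332.27
Leg 2 (004°, 4124 m): east 4124 sin 4° = 287.68, north 4124 cos 4° = 4113.95
Net displacement: 2385.53 east, 4446.22 north. Direction back to start is (-2385.53, -4446.22): bearing = atan2(-2385.53, -4446.22) mod 360° = 208.21° ≈ 208°.

208°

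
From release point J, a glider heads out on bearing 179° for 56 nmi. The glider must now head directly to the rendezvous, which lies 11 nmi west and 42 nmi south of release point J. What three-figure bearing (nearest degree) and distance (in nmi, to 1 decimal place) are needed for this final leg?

Leg 1 (179°, 56 nmi): east 56 sin 179° = 0.98, north 56 cos 179° = -55.99
Current position: (0.98, -55.99). Target: (-11, -42). Remaining: Δeast = -11.98, Δnorth = 13.99.
Bearing = atan2(-11.98, 13.99) mod 360° = 319.43°; distance = √((-11.98)² + (13.99)²) = 18.418 nmi.

319°, 18.4 nmi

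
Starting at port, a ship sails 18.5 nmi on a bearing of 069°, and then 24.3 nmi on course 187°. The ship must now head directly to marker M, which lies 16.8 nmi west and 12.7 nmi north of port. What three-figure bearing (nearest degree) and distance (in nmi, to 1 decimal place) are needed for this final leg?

Leg 1 (069°, 18.5 nmi): east 18.5 sin 69° = 17.27, north 18.5 cos 69° = 6.63
Leg 2 (187°, 24.3 nmi): east 24.3 sin 187° = -2.96, north 24.3 cos 187° = -24.12
Current position: (14.31, -17.49). Target: (-16.8, 12.7). Remaining: Δeast = -31.11, Δnorth = 30.19.
Bearing = atan2(-31.11, 30.19) mod 360° = 314.14°; distance = √((-31.11)² + (30.19)²) = 43.350 nmi.

314°, 43.3 nmi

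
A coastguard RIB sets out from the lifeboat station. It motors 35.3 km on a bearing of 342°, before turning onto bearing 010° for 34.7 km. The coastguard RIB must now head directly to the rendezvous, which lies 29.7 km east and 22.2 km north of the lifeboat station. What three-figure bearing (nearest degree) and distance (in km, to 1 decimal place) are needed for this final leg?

Leg 1 (342°, 35.3 km): east 35.3 sin 342° = -10.91, north 35.3 cos 342° = 33.57
Leg 2 (010°, 34.7 km): east 34.7 sin 10° = 6.03, north 34.7 cos 10° = 34.17
Current position: (-4.88, 67.75). Target: (29.7, 22.2). Remaining: Δeast = 34.58, Δnorth = -45.55.
Bearing = atan2(34.58, -45.55) mod 360° = 142.79°; distance = √((34.58)² + (-45.55)²) = 57.187 km.

143°, 57.2 km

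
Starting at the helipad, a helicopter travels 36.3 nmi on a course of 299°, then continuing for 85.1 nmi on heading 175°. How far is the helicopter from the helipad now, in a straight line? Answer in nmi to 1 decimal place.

Leg 1 (299°, 36.3 nmi): east 36.3 sin 299° = -31.75, north 36.3 cos 299° = 17.60
Leg 2 (175°, 85.1 nmi): east 85.1 sin 175° = 7.42, north 85.1 cos 175° = -84.78
Net: -24.33 east, -67.18 north. Distance = √((-24.33)² + (-67.18)²) = 71.448 nmi.

71.4 nmi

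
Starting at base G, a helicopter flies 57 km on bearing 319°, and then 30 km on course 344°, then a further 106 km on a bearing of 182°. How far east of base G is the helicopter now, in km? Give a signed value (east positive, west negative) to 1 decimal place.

Leg 1 (319°, 57 km): east 57 sin 319° = -37.40, north 57 cos 319° = 43.02
Leg 2 (344°, 30 km): east 30 sin 344° = -8.27, north 30 cos 344° = 28.84
Leg 3 (182°, 106 km): east 106 sin 182° = -3.70, north 106 cos 182° = -105.94
Net east component: -49.36 km.

-49.4 km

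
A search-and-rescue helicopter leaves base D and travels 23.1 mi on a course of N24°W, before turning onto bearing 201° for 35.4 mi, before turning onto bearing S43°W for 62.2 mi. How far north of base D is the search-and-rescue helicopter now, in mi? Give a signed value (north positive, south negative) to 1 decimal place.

-57.4 mi

Leg 1 (N24°W, 23.1 mi): east 23.1 sin 336° = -9.40, north 23.1 cos 336° = 21.10
Leg 2 (201°, 35.4 mi): east 35.4 sin 201° = -12.69, north 35.4 cos 201° = -33.05
Leg 3 (S43°W, 62.2 mi): east 62.2 sin 223° = -42.42, north 62.2 cos 223° = -45.49
Net north component: -57.44 mi.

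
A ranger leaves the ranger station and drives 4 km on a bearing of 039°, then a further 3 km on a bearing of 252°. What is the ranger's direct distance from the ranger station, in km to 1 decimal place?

Leg 1 (039°, 4 km): east 4 sin 39° = 2.52, north 4 cos 39° = 3.11
Leg 2 (252°, 3 km): east 3 sin 252° = -2.85, north 3 cos 252° = -0.93
Net: -0.34 east, 2.18 north. Distance = √((-0.34)² + (2.18)²) = 2.207 km.

2.2 km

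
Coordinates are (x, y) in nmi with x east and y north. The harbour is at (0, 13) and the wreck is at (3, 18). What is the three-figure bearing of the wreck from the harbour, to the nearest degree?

Δeast = 3 − 0 = 3.00; Δnorth = 18 − 13 = 5.00.
Bearing = atan2(Δeast, Δnorth) mod 360° = 30.96° ≈ 031°.

031°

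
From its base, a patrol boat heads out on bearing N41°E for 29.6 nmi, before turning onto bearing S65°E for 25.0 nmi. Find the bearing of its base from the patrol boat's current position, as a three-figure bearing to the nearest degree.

254°

Leg 1 (N41°E, 29.6 nmi): east 29.6 sin 41° = 19.42, north 29.6 cos 41° = 22.34
Leg 2 (S65°E, 25.0 nmi): east 25.0 sin 115° = 22.66, north 25.0 cos 115° = -10.57
Net displacement: 42.08 east, 11.77 north. Direction back to start is (-42.08, -11.77): bearing = atan2(-42.08, -11.77) mod 360° = 254.37° ≈ 254°.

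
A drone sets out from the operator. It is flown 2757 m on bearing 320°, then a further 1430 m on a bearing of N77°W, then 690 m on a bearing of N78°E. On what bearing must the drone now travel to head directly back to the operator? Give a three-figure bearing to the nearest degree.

136°

Leg 1 (320°, 2757 m): east 2757 sin 320° = -1772.17, north 2757 cos 320° = 2111.98
Leg 2 (N77°W, 1430 m): east 1430 sin 283° = -1393.35, north 1430 cos 283° = 321.68
Leg 3 (N78°E, 690 m): east 690 sin 78° = 674.92, north 690 cos 78° = 143.46
Net displacement: -2490.59 east, 2577.12 north. Direction back to start is (2490.59, -2577.12): bearing = atan2(2490.59, -2577.12) mod 360° = 135.98° ≈ 136°.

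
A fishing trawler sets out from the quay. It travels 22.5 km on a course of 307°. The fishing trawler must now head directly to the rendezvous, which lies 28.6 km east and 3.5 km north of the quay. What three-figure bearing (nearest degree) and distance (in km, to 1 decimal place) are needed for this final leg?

Leg 1 (307°, 22.5 km): east 22.5 sin 307° = -17.97, north 22.5 cos 307° = 13.54
Current position: (-17.97, 13.54). Target: (28.6, 3.5). Remaining: Δeast = 46.57, Δnorth = -10.04.
Bearing = atan2(46.57, -10.04) mod 360° = 102.17°; distance = √((46.57)² + (-10.04)²) = 47.639 km.

102°, 47.6 km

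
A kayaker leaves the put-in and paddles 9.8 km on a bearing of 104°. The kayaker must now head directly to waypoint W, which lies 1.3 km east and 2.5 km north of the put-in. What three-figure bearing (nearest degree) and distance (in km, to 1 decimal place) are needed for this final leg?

Leg 1 (104°, 9.8 km): east 9.8 sin 104° = 9.51, north 9.8 cos 104° = -2.37
Current position: (9.51, -2.37). Target: (1.3, 2.5). Remaining: Δeast = -8.21, Δnorth = 4.87.
Bearing = atan2(-8.21, 4.87) mod 360° = 300.68°; distance = √((-8.21)² + (4.87)²) = 9.545 km.

301°, 9.5 km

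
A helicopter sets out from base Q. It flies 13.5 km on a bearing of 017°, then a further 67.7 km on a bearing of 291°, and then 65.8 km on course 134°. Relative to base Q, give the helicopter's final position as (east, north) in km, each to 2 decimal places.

(-11.92, -8.54)

Leg 1 (017°, 13.5 km): east 13.5 sin 17° = 3.95, north 13.5 cos 17° = 12.91
Leg 2 (291°, 67.7 km): east 67.7 sin 291° = -63.20, north 67.7 cos 291° = 24.26
Leg 3 (134°, 65.8 km): east 65.8 sin 134° = 47.33, north 65.8 cos 134° = -45.71
Summing: -11.92 km east, -8.54 km north → (-11.92, -8.54).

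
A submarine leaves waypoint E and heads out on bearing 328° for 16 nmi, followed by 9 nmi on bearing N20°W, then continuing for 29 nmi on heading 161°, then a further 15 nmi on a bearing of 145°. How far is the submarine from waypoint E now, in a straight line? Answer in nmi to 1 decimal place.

Leg 1 (328°, 16 nmi): east 16 sin 328° = -8.48, north 16 cos 328° = 13.57
Leg 2 (N20°W, 9 nmi): east 9 sin 340° = -3.08, north 9 cos 340° = 8.46
Leg 3 (161°, 29 nmi): east 29 sin 161° = 9.44, north 29 cos 161° = -27.42
Leg 4 (145°, 15 nmi): east 15 sin 145° = 8.60, north 15 cos 145° = -12.29
Net: 6.49 east, -17.68 north. Distance = √((6.49)² + (-17.68)²) = 18.834 nmi.

18.8 nmi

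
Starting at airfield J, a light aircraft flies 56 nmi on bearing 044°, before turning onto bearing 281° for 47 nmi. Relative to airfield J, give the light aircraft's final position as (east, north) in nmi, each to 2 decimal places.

(-7.24, 49.25)

Leg 1 (044°, 56 nmi): east 56 sin 44° = 38.90, north 56 cos 44° = 40.28
Leg 2 (281°, 47 nmi): east 47 sin 281° = -46.14, north 47 cos 281° = 8.97
Summing: -7.24 nmi east, 49.25 nmi north → (-7.24, 49.25).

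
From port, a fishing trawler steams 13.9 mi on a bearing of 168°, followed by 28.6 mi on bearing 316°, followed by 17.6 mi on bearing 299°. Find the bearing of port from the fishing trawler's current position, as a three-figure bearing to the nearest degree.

Leg 1 (168°, 13.9 mi): east 13.9 sin 168° = 2.89, north 13.9 cos 168° = -13.60
Leg 2 (316°, 28.6 mi): east 28.6 sin 316° = -19.87, north 28.6 cos 316° = 20.57
Leg 3 (299°, 17.6 mi): east 17.6 sin 299° = -15.39, north 17.6 cos 299° = 8.53
Net displacement: -32.37 east, 15.51 north. Direction back to start is (32.37, -15.51): bearing = atan2(32.37, -15.51) mod 360° = 115.60° ≈ 116°.

116°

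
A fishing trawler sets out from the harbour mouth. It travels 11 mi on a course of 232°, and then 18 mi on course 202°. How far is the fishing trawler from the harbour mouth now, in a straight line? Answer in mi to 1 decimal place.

Leg 1 (232°, 11 mi): east 11 sin 232° = -8.67, north 11 cos 232° = -6.77
Leg 2 (202°, 18 mi): east 18 sin 202° = -6.74, north 18 cos 202° = -16.69
Net: -15.41 east, -23.46 north. Distance = √((-15.41)² + (-23.46)²) = 28.070 mi.

28.1 mi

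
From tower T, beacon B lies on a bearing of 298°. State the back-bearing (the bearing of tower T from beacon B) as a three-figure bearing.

118°

Back-bearing = 298° − 180° = 118°.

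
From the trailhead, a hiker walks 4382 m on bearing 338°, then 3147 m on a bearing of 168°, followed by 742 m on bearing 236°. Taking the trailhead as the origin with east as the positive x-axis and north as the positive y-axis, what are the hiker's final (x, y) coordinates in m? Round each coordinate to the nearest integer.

(-1602, 570)

Leg 1 (338°, 4382 m): east 4382 sin 338° = -1641.53, north 4382 cos 338° = 4062.92
Leg 2 (168°, 3147 m): east 3147 sin 168° = 654.30, north 3147 cos 168° = -3078.23
Leg 3 (236°, 742 m): east 742 sin 236° = -615.15, north 742 cos 236° = -414.92
Summing: -1602.37 m east, 569.77 m north → (-1602, 570).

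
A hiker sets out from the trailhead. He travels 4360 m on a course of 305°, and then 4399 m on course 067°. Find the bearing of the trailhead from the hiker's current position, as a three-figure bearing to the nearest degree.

186°

Leg 1 (305°, 4360 m): east 4360 sin 305° = -3571.50, north 4360 cos 305° = 2500.79
Leg 2 (067°, 4399 m): east 4399 sin 67° = 4049.30, north 4399 cos 67° = 1718.83
Net displacement: 477.80 east, 4219.62 north. Direction back to start is (-477.80, -4219.62): bearing = atan2(-477.80, -4219.62) mod 360° = 186.46° ≈ 186°.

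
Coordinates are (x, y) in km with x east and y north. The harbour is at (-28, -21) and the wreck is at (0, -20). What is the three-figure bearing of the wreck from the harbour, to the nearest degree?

Δeast = 0 − -28 = 28.00; Δnorth = -20 − -21 = 1.00.
Bearing = atan2(Δeast, Δnorth) mod 360° = 87.95° ≈ 088°.

088°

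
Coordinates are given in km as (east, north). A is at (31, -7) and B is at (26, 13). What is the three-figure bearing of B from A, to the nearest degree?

Δeast = 26 − 31 = -5.00; Δnorth = 13 − -7 = 20.00.
Bearing = atan2(Δeast, Δnorth) mod 360° = 345.96° ≈ 346°.

346°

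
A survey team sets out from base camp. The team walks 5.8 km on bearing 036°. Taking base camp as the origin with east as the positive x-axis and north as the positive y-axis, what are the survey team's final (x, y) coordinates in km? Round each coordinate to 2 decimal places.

(3.41, 4.69)

Leg 1 (036°, 5.8 km): east 5.8 sin 36° = 3.41, north 5.8 cos 36° = 4.69
Summing: 3.41 km east, 4.69 km north → (3.41, 4.69).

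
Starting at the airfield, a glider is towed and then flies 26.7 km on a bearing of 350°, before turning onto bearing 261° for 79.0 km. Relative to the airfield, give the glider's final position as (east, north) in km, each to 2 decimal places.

(-82.66, 13.94)

Leg 1 (350°, 26.7 km): east 26.7 sin 350° = -4.64, north 26.7 cos 350° = 26.29
Leg 2 (261°, 79.0 km): east 79.0 sin 261° = -78.03, north 79.0 cos 261° = -12.36
Summing: -82.66 km east, 13.94 km north → (-82.66, 13.94).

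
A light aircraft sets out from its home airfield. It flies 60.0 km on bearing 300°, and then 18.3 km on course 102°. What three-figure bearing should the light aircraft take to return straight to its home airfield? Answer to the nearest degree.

128°

Leg 1 (300°, 60.0 km): east 60.0 sin 300° = -51.96, north 60.0 cos 300° = 30.00
Leg 2 (102°, 18.3 km): east 18.3 sin 102° = 17.90, north 18.3 cos 102° = -3.80
Net displacement: -34.06 east, 26.20 north. Direction back to start is (34.06, -26.20): bearing = atan2(34.06, -26.20) mod 360° = 127.56° ≈ 128°.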